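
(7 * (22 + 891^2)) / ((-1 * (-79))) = 5557321 / 79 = 70345.84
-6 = -6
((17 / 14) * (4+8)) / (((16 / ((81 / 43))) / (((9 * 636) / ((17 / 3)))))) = 1043199 / 602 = 1732.89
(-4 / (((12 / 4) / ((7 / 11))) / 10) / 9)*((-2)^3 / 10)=224 / 297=0.75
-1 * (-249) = 249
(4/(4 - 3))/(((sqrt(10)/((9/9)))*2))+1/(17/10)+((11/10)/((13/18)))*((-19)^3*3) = -34630441/1105+sqrt(10)/5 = -31339.13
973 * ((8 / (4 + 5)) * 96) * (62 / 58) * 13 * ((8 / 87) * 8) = 6424477696 / 7569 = 848788.17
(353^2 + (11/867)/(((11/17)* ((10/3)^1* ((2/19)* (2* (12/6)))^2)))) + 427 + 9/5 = 272082325/2176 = 125037.83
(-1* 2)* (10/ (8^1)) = -5/ 2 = -2.50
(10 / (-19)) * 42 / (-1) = 22.11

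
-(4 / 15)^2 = -16 / 225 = -0.07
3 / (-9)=-1 / 3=-0.33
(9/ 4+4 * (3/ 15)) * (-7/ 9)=-427/ 180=-2.37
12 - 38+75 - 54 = -5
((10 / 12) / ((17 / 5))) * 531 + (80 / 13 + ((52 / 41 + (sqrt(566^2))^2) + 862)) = 5823605625 / 18122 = 321355.57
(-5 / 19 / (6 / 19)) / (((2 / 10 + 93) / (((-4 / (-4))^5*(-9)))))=75 / 932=0.08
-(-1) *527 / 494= 527 / 494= 1.07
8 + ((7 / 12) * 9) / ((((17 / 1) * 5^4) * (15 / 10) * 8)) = 1360007 / 170000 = 8.00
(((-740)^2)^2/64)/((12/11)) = 12884856875/3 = 4294952291.67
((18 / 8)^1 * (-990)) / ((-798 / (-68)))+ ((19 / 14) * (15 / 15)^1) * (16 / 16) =-50129 / 266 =-188.45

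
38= 38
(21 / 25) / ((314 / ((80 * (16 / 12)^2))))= 896 / 2355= 0.38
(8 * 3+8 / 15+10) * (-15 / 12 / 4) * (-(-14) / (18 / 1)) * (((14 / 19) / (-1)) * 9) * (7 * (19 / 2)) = 88837 / 24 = 3701.54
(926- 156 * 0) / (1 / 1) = 926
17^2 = 289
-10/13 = -0.77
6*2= 12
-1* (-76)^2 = -5776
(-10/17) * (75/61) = -750/1037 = -0.72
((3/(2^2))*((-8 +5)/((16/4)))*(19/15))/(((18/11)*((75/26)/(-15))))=2.26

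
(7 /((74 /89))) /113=623 /8362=0.07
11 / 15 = 0.73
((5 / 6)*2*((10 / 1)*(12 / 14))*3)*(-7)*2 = -600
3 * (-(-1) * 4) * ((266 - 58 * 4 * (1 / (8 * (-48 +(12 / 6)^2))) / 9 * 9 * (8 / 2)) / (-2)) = -17730 / 11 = -1611.82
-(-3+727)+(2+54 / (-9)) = -728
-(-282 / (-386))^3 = -2803221 / 7189057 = -0.39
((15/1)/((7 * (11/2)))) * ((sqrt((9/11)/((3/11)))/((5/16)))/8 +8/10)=12 * sqrt(3)/77 +24/77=0.58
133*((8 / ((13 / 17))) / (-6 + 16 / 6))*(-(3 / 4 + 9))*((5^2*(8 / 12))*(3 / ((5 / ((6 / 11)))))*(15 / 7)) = 523260 / 11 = 47569.09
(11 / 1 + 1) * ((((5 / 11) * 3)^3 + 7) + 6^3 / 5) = 4211472 / 6655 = 632.83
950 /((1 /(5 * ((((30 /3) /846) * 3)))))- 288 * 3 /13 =186926 /1833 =101.98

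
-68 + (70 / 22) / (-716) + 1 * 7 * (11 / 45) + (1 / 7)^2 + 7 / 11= -1139882587 / 17366580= -65.64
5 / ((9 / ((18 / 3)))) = 10 / 3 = 3.33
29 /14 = 2.07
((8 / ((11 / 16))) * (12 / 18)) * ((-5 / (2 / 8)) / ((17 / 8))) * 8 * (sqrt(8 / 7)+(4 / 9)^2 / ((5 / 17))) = -1016.71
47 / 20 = 2.35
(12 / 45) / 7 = 4 / 105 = 0.04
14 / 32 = 7 / 16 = 0.44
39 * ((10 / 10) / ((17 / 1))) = 39 / 17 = 2.29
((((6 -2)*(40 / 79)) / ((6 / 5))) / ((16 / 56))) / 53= 1400 / 12561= 0.11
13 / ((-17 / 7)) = -91 / 17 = -5.35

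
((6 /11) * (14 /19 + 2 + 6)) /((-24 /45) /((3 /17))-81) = -44820 /790229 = -0.06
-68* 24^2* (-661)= 25890048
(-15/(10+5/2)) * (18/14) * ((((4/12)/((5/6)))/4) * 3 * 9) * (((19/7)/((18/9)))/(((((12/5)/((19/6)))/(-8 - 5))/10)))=969.73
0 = 0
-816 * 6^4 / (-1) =1057536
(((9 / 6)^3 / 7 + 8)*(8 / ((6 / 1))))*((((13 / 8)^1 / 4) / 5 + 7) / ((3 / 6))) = 107635 / 672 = 160.17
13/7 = 1.86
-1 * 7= -7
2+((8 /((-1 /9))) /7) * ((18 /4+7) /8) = -179 /14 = -12.79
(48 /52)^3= 1728 /2197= 0.79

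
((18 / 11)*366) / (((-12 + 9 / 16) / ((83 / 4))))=-11952 / 11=-1086.55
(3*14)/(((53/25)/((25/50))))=525/53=9.91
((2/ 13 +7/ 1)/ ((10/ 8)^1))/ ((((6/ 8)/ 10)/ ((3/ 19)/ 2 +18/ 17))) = 364560/ 4199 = 86.82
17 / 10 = 1.70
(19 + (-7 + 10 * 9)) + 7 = 109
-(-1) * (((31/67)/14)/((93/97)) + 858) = 2414509/2814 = 858.03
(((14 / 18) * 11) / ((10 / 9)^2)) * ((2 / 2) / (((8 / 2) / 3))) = 2079 / 400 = 5.20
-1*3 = -3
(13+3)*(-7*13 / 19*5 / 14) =-520 / 19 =-27.37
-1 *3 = -3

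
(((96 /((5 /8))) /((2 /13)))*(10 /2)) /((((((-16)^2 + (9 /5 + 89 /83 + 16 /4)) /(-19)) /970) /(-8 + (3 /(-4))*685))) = 1660080775600 /9091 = 182607059.25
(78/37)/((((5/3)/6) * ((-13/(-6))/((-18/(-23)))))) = 11664/4255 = 2.74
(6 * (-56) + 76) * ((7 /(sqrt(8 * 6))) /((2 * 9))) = -455 * sqrt(3) /54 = -14.59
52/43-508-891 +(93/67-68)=-4218944/2881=-1464.40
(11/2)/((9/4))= 22/9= 2.44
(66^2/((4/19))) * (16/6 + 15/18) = 144837/2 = 72418.50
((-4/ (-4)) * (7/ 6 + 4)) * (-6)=-31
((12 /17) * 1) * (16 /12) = 16 /17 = 0.94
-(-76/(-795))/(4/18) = -114/265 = -0.43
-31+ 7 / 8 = -241 / 8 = -30.12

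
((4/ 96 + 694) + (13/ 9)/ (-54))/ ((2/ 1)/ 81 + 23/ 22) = 648.52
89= 89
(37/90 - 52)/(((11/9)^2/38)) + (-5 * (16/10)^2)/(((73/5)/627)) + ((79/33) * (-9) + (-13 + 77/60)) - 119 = -1067527987/529980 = -2014.28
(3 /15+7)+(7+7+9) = 151 /5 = 30.20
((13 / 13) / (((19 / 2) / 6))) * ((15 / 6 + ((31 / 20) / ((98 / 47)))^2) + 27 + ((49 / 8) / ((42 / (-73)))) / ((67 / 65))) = 15230538349 / 1222589200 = 12.46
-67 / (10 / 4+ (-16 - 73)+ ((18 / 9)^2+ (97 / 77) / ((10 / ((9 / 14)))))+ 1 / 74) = 26723620 / 32868259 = 0.81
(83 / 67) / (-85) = -83 / 5695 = -0.01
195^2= 38025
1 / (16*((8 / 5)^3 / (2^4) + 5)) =125 / 10512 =0.01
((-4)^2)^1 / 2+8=16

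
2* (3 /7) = 6 /7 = 0.86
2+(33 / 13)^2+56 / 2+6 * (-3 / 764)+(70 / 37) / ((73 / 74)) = 180676961 / 4712734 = 38.34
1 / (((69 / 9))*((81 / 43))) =43 / 621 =0.07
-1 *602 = -602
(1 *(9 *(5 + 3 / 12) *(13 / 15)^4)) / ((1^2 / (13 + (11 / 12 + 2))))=38186057 / 90000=424.29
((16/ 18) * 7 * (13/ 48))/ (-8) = -91/ 432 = -0.21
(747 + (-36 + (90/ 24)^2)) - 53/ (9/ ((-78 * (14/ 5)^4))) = 868747843/ 30000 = 28958.26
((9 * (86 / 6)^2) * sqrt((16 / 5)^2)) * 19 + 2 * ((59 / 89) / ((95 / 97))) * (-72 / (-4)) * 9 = 952358588 / 8455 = 112638.51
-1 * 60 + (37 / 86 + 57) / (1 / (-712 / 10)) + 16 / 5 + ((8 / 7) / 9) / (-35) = -4145.84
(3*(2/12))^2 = 1/4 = 0.25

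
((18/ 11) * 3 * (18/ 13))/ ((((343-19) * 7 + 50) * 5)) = 486/ 828685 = 0.00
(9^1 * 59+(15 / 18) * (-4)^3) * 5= 7165 / 3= 2388.33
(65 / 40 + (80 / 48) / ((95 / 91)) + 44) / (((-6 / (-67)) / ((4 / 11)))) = 1442711 / 7524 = 191.75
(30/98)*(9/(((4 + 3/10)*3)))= 450/2107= 0.21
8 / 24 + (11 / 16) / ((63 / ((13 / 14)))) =4847 / 14112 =0.34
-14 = -14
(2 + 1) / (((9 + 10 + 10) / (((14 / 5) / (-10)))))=-21 / 725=-0.03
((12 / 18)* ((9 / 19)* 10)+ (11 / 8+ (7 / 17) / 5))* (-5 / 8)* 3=-178887 / 20672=-8.65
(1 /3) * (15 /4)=5 /4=1.25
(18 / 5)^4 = 104976 / 625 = 167.96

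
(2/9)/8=0.03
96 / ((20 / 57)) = 1368 / 5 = 273.60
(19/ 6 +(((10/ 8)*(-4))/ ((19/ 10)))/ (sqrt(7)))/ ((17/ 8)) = 76/ 51 - 400*sqrt(7)/ 2261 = 1.02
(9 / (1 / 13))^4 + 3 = 187388724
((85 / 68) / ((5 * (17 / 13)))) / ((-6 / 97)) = -1261 / 408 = -3.09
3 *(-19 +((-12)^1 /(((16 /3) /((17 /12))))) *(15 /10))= -2283 /32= -71.34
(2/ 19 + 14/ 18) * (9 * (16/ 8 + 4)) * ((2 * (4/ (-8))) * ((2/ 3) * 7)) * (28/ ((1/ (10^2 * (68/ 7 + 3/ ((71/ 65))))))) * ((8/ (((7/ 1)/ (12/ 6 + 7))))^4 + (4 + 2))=-40230991986345600/ 462707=-86947013955.58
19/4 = 4.75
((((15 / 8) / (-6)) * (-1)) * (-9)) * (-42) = 945 / 8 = 118.12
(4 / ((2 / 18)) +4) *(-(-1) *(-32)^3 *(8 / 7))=-10485760 / 7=-1497965.71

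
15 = 15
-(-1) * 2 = 2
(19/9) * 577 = 10963/9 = 1218.11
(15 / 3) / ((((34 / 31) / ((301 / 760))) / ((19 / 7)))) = 1333 / 272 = 4.90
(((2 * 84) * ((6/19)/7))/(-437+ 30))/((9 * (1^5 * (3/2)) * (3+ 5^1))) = -4/23199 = -0.00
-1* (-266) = 266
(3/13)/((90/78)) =1/5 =0.20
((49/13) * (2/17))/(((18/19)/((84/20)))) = 6517/3315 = 1.97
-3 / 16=-0.19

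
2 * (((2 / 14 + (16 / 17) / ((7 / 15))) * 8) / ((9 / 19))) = 78128 / 1071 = 72.95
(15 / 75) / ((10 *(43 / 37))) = 37 / 2150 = 0.02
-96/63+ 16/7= 16/21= 0.76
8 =8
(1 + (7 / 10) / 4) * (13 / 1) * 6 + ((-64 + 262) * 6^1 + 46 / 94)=1203331 / 940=1280.14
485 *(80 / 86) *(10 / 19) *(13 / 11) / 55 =504400 / 98857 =5.10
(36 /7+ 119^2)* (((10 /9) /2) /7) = 495815 /441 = 1124.30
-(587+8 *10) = -667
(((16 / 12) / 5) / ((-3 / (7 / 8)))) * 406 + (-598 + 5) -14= -28736 / 45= -638.58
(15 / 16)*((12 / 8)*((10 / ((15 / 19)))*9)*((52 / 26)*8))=2565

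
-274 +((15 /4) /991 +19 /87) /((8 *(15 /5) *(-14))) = -31750004173 /115875648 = -274.00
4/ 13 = 0.31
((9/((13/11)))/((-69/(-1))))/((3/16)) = 176/299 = 0.59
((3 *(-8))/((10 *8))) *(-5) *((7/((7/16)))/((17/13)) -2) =261/17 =15.35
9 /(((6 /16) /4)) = 96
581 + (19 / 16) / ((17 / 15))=158317 / 272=582.05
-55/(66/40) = -100/3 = -33.33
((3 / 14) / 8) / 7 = 3 / 784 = 0.00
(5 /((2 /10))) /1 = 25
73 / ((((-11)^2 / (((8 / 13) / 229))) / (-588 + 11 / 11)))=-342808 / 360217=-0.95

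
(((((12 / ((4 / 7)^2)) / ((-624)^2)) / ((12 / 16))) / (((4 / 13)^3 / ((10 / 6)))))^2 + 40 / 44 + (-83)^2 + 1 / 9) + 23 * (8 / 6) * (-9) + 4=14245843991702699 / 2152583921664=6618.02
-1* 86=-86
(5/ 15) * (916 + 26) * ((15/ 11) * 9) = 42390/ 11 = 3853.64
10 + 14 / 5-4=44 / 5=8.80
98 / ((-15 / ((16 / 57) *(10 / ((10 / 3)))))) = -1568 / 285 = -5.50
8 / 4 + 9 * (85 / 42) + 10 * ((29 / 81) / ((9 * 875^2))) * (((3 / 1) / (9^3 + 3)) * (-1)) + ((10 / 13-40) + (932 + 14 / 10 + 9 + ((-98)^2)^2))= 92237739.38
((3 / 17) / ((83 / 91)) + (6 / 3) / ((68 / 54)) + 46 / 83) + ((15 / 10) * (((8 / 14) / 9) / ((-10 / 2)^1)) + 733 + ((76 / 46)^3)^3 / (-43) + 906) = 18808879011753167576987 / 11474540220039182895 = 1639.18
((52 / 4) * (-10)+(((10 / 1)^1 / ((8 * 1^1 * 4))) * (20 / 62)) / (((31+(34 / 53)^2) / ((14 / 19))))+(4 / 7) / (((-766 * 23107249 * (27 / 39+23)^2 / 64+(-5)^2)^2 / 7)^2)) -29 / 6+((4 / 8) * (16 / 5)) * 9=-27112538991837667405064228719941220067584834196644151839487619733 / 225129294371072974549301331807194477468117496729062205318169380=-120.43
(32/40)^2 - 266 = -265.36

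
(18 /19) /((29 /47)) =846 /551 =1.54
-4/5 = -0.80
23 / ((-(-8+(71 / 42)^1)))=966 / 265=3.65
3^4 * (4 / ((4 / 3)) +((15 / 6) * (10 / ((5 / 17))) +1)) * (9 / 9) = 7209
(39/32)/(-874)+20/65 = 111365/363584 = 0.31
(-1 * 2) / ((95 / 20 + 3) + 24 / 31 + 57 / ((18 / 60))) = -248 / 24617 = -0.01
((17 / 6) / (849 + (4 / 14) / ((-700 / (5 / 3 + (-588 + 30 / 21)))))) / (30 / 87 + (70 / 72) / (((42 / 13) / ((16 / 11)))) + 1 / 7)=8788920525 / 2437782128069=0.00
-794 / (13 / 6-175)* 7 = 32.16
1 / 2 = 0.50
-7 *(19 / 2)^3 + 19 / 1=-47861 / 8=-5982.62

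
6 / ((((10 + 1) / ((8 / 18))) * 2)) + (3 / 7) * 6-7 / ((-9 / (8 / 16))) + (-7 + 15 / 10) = -1676 / 693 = -2.42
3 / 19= 0.16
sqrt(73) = 8.54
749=749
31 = 31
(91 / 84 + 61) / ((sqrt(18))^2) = 745 / 216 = 3.45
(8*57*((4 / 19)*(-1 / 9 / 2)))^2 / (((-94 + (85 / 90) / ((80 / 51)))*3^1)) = -40960 / 403479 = -0.10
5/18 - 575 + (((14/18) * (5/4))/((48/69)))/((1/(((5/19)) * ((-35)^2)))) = -151015/1216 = -124.19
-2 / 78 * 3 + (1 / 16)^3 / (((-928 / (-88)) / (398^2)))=5544159 / 1544192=3.59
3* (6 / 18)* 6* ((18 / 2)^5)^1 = 354294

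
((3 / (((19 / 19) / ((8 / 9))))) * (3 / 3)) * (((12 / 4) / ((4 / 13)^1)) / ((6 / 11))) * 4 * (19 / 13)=836 / 3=278.67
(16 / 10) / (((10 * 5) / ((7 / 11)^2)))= 196 / 15125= 0.01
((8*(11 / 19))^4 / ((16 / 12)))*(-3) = -134931456 / 130321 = -1035.38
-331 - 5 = -336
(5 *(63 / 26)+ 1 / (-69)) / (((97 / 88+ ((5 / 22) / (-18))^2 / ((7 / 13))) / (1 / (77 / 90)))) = 4642252560 / 361880597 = 12.83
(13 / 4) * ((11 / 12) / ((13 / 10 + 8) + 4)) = 715 / 3192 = 0.22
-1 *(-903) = 903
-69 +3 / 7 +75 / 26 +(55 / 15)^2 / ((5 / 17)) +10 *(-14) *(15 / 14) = -1392101 / 8190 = -169.98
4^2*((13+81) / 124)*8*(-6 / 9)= -6016 / 93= -64.69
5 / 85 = 1 / 17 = 0.06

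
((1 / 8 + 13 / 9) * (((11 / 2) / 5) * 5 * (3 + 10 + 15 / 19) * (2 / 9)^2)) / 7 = 162833 / 193914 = 0.84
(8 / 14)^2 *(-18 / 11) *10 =-2880 / 539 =-5.34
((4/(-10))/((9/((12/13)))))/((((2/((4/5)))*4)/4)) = -16/975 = -0.02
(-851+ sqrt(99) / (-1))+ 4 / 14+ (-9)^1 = -6018 / 7 - 3 * sqrt(11) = -869.66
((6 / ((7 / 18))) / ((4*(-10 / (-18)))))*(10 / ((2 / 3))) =729 / 7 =104.14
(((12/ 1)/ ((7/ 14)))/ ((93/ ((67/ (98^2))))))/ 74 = 67/ 2753947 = 0.00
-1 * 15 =-15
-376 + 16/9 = -3368/9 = -374.22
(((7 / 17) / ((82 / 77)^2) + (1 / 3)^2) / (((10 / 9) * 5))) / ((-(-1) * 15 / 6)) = 97567 / 2857700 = 0.03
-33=-33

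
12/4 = 3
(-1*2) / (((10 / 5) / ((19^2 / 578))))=-361 / 578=-0.62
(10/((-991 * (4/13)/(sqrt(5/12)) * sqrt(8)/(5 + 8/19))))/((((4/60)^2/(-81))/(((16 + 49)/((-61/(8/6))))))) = -881229375 * sqrt(30)/4594276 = -1050.59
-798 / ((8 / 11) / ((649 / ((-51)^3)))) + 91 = 17044475 / 176868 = 96.37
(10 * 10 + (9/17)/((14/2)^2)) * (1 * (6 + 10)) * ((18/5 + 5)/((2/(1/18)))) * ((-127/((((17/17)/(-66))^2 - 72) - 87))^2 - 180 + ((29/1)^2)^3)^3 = 332881874080582696148686850298546972568612835018734631102661064110956/4137745026444824202754627359792684164565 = 80450069289696382131628990000.00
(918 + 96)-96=918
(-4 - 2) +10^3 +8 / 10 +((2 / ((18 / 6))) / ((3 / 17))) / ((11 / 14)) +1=495301 / 495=1000.61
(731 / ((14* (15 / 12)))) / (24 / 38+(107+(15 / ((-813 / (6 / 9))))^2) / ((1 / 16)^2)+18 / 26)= 238685159466 / 156527783423165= 0.00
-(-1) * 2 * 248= 496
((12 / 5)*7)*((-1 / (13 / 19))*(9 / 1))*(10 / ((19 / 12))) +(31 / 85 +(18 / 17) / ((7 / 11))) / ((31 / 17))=-19670549 / 14105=-1394.58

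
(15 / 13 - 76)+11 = -830 / 13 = -63.85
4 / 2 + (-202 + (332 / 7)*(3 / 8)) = -2551 / 14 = -182.21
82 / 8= 41 / 4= 10.25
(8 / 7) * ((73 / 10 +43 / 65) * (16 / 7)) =13248 / 637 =20.80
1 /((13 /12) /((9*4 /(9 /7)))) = 336 /13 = 25.85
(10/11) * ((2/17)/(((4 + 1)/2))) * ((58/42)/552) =29/270963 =0.00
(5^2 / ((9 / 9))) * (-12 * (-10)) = 3000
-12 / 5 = -2.40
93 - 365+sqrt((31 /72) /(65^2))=-272+sqrt(62) /780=-271.99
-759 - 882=-1641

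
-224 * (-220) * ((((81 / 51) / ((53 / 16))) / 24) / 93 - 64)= -88091843840 / 27931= -3153909.41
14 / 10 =7 / 5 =1.40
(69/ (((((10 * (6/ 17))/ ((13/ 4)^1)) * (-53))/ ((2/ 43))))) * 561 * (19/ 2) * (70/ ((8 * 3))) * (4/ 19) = -6653647/ 36464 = -182.47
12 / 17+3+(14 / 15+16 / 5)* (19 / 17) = 2123 / 255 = 8.33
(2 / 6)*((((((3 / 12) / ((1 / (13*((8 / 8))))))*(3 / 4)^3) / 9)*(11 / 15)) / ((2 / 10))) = 143 / 768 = 0.19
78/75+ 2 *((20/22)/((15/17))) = 2558/825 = 3.10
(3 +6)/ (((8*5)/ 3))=27/ 40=0.68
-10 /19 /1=-10 /19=-0.53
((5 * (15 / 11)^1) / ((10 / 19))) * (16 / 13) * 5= 11400 / 143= 79.72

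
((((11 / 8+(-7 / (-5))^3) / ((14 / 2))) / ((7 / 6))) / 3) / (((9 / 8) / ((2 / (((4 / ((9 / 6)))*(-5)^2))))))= 1373 / 306250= 0.00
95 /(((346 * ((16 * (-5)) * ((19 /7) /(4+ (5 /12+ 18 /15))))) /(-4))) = 2359 /83040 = 0.03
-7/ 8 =-0.88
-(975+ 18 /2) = -984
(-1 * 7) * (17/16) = -119/16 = -7.44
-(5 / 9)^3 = -125 / 729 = -0.17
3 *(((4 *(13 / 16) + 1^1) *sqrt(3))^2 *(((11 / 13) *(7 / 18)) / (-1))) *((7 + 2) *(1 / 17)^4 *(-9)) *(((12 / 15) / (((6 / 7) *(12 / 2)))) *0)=0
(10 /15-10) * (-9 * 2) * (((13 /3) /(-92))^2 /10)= 1183 /31740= 0.04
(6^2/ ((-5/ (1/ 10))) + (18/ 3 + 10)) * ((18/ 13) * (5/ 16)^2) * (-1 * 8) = -1719/ 104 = -16.53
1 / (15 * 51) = 0.00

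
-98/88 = -49/44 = -1.11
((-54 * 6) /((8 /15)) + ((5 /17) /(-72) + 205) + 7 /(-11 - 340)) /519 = -19214887 /24774984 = -0.78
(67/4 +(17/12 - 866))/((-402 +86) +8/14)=35609/13248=2.69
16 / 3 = 5.33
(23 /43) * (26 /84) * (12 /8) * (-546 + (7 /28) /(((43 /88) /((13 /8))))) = -28036931 /207088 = -135.39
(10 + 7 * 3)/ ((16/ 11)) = 341/ 16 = 21.31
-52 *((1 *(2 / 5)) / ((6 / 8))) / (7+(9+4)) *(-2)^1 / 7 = 208 / 525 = 0.40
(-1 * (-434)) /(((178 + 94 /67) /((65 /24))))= 189007 /28848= 6.55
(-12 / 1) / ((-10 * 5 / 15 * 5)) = 18 / 25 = 0.72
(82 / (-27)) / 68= -41 / 918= -0.04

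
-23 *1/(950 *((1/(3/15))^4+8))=-23/601350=-0.00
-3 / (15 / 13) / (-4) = 13 / 20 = 0.65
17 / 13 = 1.31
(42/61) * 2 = 84/61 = 1.38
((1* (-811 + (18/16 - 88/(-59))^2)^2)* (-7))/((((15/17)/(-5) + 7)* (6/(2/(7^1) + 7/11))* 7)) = -12913151350081648269/886638743158784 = -14564.16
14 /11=1.27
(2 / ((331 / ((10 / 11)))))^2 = 400 / 13256881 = 0.00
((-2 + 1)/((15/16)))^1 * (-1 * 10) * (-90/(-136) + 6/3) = 1448/51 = 28.39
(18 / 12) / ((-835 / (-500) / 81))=12150 / 167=72.75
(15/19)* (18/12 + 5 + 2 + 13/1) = 645/38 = 16.97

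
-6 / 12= -1 / 2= -0.50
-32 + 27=-5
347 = 347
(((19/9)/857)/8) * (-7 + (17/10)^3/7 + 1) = -704653/431928000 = -0.00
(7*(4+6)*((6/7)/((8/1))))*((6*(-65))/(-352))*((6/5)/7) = 1755/1232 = 1.42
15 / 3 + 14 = 19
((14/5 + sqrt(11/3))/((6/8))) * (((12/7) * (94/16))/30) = 47 * sqrt(33)/315 + 94/75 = 2.11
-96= -96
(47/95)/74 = 0.01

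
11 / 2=5.50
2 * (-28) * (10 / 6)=-280 / 3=-93.33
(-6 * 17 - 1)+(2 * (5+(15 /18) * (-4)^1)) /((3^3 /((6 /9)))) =-25009 /243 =-102.92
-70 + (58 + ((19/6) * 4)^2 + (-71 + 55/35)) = 4978/63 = 79.02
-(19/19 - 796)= 795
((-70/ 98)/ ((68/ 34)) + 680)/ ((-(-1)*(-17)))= -9515/ 238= -39.98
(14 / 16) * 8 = 7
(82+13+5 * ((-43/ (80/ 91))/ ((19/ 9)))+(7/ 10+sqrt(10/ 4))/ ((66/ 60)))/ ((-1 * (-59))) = -67579/ 197296+5 * sqrt(10)/ 649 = -0.32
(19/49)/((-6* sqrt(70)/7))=-0.05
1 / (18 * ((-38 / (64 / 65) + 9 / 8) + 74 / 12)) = -16 / 9015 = -0.00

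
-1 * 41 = -41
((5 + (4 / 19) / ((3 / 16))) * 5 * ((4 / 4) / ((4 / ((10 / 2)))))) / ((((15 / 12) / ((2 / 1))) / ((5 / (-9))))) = -17450 / 513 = -34.02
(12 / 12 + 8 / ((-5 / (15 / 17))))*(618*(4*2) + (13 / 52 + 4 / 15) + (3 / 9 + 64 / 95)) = -773829 / 380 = -2036.39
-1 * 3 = -3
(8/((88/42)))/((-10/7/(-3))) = 441/55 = 8.02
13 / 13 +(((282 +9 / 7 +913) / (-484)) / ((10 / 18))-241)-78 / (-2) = -205.45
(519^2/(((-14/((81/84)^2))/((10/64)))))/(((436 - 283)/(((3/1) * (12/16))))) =-981820845/23883776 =-41.11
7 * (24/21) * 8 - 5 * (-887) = 4499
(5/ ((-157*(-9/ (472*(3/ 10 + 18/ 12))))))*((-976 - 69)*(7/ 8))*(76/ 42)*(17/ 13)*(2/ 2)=-39829130/ 6123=-6504.84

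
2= 2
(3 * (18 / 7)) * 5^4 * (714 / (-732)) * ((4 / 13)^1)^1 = -1147500 / 793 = -1447.04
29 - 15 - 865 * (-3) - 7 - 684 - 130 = 1788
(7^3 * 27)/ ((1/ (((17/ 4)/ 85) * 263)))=2435643/ 20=121782.15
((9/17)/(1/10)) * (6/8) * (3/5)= 81/34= 2.38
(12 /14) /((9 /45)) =30 /7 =4.29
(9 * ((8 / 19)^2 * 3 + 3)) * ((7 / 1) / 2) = 80325 / 722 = 111.25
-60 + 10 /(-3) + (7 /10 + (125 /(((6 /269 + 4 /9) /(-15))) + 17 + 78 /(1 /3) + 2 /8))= -25957429 /6780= -3828.53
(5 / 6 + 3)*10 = 38.33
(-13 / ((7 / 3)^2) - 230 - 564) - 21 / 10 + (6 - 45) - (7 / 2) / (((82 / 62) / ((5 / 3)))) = -25370606 / 30135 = -841.90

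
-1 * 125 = -125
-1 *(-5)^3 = 125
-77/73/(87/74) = -5698/6351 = -0.90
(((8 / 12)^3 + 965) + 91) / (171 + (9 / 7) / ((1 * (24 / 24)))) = 99820 / 16281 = 6.13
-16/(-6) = 8/3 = 2.67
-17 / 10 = -1.70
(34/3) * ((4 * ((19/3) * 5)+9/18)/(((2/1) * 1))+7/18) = 39151/54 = 725.02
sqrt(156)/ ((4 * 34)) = sqrt(39)/ 68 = 0.09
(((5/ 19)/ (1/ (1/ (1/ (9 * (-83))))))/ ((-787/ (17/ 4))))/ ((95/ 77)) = 977823/ 1136428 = 0.86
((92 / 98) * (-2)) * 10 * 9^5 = -54325080 / 49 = -1108675.10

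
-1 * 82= -82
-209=-209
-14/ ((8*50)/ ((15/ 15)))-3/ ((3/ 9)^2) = -5407/ 200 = -27.04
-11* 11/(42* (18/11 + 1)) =-1331/1218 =-1.09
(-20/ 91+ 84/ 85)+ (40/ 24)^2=246871/ 69615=3.55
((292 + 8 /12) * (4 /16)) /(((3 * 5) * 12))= 439 /1080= 0.41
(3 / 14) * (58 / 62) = 87 / 434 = 0.20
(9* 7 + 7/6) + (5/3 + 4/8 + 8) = 223/3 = 74.33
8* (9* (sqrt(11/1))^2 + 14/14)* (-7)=-5600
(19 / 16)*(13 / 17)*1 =247 / 272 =0.91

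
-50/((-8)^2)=-25/32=-0.78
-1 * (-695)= 695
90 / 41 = 2.20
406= 406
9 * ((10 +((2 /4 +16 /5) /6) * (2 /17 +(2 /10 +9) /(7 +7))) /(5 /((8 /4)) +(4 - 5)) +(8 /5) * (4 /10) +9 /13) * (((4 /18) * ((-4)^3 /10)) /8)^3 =-1482298112 /3524259375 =-0.42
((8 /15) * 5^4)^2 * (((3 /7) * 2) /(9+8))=2000000 /357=5602.24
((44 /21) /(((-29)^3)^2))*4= 176 /12491289741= 0.00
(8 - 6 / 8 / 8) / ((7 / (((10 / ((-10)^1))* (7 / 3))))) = -2.64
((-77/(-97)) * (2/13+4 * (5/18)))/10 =5698/56745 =0.10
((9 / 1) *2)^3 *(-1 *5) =-29160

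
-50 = -50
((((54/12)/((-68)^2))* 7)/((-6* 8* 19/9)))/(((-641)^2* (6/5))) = -315/2310295112704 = -0.00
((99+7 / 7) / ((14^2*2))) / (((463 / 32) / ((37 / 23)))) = 14800 / 521801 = 0.03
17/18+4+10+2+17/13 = 4271/234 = 18.25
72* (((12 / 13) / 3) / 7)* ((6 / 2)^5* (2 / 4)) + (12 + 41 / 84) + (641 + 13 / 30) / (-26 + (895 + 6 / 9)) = 5666049023 / 14245140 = 397.75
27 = 27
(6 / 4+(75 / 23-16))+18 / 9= -425 / 46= -9.24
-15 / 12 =-5 / 4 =-1.25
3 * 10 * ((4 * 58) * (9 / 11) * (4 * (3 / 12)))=62640 / 11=5694.55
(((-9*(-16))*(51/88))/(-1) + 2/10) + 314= 12691/55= 230.75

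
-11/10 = -1.10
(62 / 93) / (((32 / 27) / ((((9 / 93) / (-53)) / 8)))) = -27 / 210304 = -0.00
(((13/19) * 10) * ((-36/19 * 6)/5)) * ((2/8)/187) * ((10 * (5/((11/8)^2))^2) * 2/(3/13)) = -12460032000/988369987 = -12.61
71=71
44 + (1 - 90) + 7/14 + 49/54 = -43.59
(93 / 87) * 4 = 124 / 29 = 4.28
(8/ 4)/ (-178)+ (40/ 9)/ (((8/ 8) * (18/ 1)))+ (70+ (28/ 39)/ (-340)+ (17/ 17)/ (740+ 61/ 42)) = 17422999231774/ 248067493245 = 70.23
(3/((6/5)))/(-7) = -5/14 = -0.36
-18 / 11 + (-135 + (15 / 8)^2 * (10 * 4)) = 3.99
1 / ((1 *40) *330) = 1 / 13200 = 0.00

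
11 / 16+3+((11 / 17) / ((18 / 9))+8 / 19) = 4.43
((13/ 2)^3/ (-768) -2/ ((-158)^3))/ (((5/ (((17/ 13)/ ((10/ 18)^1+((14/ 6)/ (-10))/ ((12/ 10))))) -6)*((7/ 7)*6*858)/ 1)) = 18414487499/ 1224600202315776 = 0.00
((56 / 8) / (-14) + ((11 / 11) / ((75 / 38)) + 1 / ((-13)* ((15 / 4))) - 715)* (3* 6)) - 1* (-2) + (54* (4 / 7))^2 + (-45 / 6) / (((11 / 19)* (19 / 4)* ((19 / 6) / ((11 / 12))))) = -7206353397 / 605150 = -11908.38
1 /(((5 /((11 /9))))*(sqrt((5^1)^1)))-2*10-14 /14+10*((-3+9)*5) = 279.11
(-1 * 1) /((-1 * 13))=0.08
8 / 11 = 0.73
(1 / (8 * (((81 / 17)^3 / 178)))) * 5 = 2186285 / 2125764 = 1.03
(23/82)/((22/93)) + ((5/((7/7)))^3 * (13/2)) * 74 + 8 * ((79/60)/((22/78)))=542675051/9020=60163.53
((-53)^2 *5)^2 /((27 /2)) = 394524050 /27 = 14612001.85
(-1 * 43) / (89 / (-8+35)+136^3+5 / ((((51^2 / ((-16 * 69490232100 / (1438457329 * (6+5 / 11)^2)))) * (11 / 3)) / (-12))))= -56581608275000667 / 3309970677653430975947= -0.00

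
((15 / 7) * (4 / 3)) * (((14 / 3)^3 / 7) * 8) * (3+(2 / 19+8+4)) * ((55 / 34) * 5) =353584000 / 8721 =40543.97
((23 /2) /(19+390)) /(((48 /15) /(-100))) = -2875 /3272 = -0.88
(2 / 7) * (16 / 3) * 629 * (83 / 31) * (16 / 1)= 26729984 / 651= 41059.88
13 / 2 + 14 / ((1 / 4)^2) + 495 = 1451 / 2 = 725.50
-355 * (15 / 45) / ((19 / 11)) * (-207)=269445 / 19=14181.32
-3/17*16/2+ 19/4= 227/68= 3.34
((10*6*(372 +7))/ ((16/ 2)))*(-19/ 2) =-108015/ 4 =-27003.75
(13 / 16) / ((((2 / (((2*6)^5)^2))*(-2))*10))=-6288482304 / 5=-1257696460.80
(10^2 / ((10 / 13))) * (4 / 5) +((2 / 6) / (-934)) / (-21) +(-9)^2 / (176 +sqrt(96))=2965799098 / 28391265 - 81 * sqrt(6) / 7720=104.44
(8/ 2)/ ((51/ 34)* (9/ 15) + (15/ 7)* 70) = 40/ 1509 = 0.03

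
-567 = -567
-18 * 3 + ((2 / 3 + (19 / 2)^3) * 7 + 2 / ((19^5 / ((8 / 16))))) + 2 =353841975421 / 59426376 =5954.29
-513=-513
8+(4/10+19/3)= 221/15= 14.73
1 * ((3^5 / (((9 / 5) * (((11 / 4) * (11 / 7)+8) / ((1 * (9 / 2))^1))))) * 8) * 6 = 54432 / 23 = 2366.61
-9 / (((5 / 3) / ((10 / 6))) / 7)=-63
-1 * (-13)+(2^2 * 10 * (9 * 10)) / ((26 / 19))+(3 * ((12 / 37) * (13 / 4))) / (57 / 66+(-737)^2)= 15195918938723 / 5747823497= 2643.77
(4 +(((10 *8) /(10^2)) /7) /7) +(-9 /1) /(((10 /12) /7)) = -17538 /245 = -71.58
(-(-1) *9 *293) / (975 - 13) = 2637 / 962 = 2.74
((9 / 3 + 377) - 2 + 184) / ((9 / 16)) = 8992 / 9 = 999.11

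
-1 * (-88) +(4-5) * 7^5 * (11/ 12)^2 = -2020975/ 144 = -14034.55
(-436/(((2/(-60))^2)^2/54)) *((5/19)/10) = -9535320000/19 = -501858947.37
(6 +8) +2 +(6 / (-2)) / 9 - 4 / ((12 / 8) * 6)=137 / 9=15.22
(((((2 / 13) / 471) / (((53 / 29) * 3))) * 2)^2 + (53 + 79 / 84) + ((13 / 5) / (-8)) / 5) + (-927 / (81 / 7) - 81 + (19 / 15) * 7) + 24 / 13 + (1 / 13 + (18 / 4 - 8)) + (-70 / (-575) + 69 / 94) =-142136889131915199049 / 1434420545685636600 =-99.09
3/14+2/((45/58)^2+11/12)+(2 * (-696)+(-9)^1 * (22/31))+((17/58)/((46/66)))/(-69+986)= -202958447510184/145296679367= -1396.86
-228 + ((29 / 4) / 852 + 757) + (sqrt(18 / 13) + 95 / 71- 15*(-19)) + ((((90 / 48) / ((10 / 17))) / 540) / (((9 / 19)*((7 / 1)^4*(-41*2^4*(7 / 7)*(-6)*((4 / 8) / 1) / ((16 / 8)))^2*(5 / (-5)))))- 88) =728.52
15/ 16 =0.94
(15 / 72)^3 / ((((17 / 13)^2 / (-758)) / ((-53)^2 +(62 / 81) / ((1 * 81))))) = -147556778682625 / 13106043648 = -11258.68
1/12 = 0.08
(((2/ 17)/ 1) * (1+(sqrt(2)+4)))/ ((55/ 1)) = 2 * sqrt(2)/ 935+2/ 187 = 0.01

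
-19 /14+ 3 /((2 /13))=127 /7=18.14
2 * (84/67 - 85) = -11222/67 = -167.49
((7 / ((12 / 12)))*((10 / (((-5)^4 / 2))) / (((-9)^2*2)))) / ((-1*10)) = -7 / 50625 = -0.00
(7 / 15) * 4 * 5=28 / 3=9.33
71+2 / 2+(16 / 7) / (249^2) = 31248520 / 434007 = 72.00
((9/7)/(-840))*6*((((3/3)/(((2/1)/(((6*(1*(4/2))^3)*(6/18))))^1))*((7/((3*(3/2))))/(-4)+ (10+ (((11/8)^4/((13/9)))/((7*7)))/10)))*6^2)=-20322921609/799052800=-25.43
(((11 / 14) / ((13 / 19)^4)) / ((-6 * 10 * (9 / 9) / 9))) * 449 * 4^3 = -15447730056 / 999635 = -15453.37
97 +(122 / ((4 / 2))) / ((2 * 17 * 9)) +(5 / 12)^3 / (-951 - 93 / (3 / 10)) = 3600566483 / 37043136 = 97.20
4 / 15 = 0.27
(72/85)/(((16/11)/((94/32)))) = 4653/2720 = 1.71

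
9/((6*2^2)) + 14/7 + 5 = 59/8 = 7.38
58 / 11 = 5.27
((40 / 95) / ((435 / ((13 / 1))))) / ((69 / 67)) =6968 / 570285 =0.01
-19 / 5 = -3.80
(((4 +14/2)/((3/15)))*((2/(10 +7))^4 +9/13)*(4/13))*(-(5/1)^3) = -20677167500/14115049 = -1464.90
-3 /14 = -0.21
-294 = -294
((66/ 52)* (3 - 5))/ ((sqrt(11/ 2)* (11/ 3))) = -9* sqrt(22)/ 143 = -0.30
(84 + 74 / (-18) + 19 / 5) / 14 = 5.98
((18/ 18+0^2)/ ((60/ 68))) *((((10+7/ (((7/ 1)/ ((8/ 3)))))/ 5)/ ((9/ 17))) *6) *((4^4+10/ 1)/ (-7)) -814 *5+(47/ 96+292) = -108302449/ 21600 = -5014.00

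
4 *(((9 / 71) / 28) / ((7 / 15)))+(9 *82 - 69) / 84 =111371 / 13916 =8.00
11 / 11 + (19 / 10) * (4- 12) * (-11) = 841 / 5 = 168.20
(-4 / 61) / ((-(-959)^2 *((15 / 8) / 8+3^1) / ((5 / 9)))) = 1280 / 104515307883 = 0.00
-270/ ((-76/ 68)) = 241.58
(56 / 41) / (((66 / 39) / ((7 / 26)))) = 98 / 451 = 0.22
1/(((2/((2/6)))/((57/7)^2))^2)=1172889/9604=122.13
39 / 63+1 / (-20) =239 / 420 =0.57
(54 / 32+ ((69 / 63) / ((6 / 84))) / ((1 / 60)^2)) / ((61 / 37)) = 32679399 / 976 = 33482.99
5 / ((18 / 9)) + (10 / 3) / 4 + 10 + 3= 49 / 3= 16.33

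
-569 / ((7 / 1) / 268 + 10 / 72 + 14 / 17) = -11665638 / 20267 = -575.60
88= 88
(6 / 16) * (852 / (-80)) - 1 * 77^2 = -949279 / 160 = -5932.99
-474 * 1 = -474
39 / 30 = 13 / 10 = 1.30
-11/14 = -0.79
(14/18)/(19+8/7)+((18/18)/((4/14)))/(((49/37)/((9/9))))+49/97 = 5491517/1723302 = 3.19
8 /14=4 /7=0.57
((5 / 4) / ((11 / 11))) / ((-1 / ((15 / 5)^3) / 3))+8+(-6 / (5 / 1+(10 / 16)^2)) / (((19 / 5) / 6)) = -166073 / 1748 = -95.01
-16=-16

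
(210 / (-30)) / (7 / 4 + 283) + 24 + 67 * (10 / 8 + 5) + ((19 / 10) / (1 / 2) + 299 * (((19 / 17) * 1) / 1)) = 17784389 / 22780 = 780.70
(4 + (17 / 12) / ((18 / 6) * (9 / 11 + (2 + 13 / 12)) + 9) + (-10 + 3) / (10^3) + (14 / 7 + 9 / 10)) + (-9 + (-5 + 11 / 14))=-119623517 / 19131000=-6.25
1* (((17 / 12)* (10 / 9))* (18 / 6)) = 85 / 18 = 4.72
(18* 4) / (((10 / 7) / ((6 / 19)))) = 1512 / 95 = 15.92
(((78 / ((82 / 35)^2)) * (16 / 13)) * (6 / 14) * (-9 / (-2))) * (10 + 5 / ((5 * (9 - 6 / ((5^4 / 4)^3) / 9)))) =3779077075861500 / 11080810331707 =341.05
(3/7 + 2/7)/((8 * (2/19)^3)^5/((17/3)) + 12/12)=0.71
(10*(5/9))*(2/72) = 25/162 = 0.15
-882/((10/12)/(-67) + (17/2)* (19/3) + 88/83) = -2452401/152597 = -16.07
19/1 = 19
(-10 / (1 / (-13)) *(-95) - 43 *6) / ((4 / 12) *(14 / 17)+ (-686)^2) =-0.03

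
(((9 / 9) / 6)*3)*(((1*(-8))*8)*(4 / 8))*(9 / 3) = -48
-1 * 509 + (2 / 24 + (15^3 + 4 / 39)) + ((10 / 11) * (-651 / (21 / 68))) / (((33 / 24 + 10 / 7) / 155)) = -27771821525 / 269412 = -103083.09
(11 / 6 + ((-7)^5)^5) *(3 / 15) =-8046411717983789404831 / 30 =-268213723932792980161.03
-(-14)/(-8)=-7/4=-1.75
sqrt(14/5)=sqrt(70)/5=1.67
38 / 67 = 0.57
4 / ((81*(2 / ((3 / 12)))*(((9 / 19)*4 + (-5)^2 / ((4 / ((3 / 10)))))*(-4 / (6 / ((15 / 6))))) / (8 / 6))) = -304 / 232065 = -0.00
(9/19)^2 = 81/361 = 0.22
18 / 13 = 1.38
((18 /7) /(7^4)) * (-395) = -7110 /16807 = -0.42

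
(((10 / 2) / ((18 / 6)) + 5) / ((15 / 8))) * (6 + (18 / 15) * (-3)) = 128 / 15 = 8.53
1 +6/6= 2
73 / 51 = 1.43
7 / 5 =1.40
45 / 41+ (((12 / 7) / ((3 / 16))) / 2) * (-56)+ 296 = 1685 / 41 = 41.10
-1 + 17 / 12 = 5 / 12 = 0.42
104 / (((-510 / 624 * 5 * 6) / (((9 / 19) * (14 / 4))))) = -56784 / 8075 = -7.03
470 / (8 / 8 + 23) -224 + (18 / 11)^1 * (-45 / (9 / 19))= -359.87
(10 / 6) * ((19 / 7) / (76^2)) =0.00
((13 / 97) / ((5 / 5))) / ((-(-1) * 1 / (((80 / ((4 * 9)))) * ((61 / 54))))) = 7930 / 23571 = 0.34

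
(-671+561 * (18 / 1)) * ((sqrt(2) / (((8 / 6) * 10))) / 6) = 9427 * sqrt(2) / 80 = 166.65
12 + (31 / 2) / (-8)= 161 / 16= 10.06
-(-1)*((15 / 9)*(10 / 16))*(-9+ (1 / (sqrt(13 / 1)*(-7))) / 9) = -75 / 8 - 25*sqrt(13) / 19656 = -9.38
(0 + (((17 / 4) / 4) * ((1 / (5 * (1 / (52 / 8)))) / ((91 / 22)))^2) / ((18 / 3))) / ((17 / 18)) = 363 / 19600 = 0.02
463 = 463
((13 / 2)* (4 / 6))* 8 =104 / 3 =34.67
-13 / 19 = -0.68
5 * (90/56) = 225/28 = 8.04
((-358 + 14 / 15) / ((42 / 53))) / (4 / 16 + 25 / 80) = -2270944 / 2835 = -801.04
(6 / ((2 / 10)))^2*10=9000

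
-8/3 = -2.67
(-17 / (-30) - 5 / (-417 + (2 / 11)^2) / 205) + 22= 1400427551 / 62057190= 22.57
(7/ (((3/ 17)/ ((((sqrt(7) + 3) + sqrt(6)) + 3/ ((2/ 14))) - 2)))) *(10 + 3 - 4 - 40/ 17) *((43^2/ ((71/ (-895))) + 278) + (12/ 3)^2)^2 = 2111886081513551 *sqrt(6)/ 15123 + 2111886081513551 *sqrt(7)/ 15123 + 46461493793298122/ 15123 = 3783777190826.93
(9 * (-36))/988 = -81/247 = -0.33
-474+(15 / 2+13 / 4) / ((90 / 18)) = -9437 / 20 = -471.85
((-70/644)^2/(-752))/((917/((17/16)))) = -425/23346555904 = -0.00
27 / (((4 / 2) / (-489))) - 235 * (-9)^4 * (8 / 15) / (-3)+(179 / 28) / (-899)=6733572751 / 25172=267502.49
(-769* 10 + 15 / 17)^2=17086411225 / 289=59122530.19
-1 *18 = -18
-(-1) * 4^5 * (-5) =-5120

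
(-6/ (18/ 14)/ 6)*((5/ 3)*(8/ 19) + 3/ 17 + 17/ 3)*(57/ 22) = -7399/ 561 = -13.19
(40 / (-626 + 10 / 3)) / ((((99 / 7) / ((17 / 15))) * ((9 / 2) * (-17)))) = 28 / 416097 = 0.00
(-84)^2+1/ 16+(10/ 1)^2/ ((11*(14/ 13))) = 8703469/ 1232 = 7064.50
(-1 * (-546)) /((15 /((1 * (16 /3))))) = 2912 /15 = 194.13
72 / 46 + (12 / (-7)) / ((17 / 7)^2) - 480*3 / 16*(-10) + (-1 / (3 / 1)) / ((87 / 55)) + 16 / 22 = 17209363913 / 19083537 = 901.79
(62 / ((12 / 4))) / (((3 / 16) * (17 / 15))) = 4960 / 51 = 97.25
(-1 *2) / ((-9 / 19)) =4.22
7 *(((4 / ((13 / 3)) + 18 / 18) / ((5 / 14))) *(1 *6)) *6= 17640 / 13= 1356.92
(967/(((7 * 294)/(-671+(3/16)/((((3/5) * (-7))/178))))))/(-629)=36766307/72490992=0.51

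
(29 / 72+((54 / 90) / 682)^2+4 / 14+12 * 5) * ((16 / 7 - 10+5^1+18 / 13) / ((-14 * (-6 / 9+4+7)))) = 88917174809 / 159405682800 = 0.56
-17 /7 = -2.43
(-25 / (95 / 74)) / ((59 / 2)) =-740 / 1121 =-0.66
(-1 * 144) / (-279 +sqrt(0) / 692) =0.52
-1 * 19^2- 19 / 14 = -5073 / 14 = -362.36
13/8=1.62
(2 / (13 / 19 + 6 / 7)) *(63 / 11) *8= 134064 / 2255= 59.45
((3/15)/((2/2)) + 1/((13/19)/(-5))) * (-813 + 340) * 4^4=55942656/65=860656.25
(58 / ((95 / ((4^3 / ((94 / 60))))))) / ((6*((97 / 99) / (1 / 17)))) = 0.25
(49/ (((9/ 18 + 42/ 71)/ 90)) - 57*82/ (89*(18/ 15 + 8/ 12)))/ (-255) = -51655773/ 3283210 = -15.73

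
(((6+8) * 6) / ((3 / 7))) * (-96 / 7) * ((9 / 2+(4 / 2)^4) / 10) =-27552 / 5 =-5510.40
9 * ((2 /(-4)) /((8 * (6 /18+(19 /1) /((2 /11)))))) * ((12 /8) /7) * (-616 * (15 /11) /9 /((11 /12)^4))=1399680 /9209189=0.15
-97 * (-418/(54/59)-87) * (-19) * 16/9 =-432883840/243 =-1781414.98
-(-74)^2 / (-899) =5476 / 899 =6.09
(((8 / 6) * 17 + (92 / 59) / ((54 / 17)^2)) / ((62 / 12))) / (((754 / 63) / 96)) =7581728 / 213993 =35.43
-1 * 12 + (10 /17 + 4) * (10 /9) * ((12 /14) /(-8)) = -1493 /119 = -12.55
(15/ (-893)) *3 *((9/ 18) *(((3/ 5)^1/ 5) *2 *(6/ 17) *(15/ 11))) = -486/ 166991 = -0.00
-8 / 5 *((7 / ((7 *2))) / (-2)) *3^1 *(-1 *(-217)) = 1302 / 5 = 260.40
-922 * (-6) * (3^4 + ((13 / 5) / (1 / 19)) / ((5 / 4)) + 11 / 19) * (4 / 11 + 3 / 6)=159105852 / 275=578566.73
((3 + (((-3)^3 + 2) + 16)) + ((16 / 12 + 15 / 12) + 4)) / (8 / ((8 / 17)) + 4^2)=7 / 396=0.02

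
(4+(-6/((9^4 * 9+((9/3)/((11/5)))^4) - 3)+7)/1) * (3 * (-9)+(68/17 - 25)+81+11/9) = 976348334500/2593629333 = 376.44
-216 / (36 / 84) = -504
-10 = -10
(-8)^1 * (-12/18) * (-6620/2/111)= -52960/333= -159.04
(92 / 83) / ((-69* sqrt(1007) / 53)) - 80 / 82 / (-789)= 40 / 32349 - 4* sqrt(1007) / 4731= -0.03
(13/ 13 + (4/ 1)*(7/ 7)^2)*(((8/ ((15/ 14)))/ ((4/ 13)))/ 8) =91/ 6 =15.17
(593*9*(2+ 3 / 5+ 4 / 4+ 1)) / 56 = 122751 / 280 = 438.40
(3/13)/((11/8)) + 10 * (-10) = -14276/143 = -99.83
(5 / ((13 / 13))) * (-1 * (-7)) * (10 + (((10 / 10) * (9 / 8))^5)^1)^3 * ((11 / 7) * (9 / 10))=5726053678761750411 / 70368744177664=81372.12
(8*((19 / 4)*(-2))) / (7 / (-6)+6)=-15.72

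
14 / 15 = 0.93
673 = 673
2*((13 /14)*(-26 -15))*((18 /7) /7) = -9594 /343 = -27.97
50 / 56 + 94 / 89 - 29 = -67411 / 2492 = -27.05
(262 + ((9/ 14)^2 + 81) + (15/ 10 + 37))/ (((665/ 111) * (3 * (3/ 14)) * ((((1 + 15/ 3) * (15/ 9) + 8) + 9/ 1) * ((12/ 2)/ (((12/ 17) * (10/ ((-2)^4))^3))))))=69240875/ 656377344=0.11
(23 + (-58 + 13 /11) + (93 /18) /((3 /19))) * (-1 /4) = 217 /792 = 0.27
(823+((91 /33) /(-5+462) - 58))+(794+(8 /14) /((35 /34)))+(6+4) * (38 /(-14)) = 5662048016 /3694845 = 1532.42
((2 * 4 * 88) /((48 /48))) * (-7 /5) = -4928 /5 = -985.60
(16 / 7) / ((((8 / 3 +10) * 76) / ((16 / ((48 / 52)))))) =104 / 2527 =0.04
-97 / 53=-1.83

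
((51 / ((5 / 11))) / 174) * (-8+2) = -561 / 145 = -3.87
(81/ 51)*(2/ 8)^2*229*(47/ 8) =290601/ 2176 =133.55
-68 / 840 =-17 / 210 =-0.08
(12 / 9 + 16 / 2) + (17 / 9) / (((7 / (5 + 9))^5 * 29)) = 2980 / 261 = 11.42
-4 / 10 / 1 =-2 / 5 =-0.40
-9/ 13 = -0.69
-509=-509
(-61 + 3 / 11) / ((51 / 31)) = -20708 / 561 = -36.91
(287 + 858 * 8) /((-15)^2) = 7151 /225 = 31.78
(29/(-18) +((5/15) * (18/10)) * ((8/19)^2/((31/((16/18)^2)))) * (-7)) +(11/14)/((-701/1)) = -12092849369/7413421995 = -1.63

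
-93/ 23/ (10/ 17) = -1581/ 230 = -6.87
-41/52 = -0.79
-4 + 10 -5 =1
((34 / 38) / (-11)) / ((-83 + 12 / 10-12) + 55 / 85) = 1445 / 1654862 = 0.00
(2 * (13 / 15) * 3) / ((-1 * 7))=-26 / 35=-0.74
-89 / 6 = -14.83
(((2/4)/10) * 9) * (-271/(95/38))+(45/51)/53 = -2196789/45050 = -48.76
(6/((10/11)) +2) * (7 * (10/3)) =602/3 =200.67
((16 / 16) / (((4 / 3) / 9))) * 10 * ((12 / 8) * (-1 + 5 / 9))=-45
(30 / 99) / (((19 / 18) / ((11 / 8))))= 15 / 38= 0.39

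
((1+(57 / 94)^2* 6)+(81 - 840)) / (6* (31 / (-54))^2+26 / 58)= -23530616559 / 75519083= -311.59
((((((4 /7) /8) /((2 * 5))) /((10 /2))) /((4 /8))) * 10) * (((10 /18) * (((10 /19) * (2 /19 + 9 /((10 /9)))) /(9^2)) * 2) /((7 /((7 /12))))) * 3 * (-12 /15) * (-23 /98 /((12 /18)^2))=35857 /200593260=0.00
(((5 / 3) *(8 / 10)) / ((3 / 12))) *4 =21.33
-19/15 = -1.27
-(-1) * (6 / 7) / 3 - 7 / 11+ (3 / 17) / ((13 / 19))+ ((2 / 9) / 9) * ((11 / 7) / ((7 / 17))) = 14468 / 9648639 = 0.00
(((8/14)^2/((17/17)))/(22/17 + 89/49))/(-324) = -0.00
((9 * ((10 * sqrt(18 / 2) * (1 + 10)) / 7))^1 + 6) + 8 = 3068 / 7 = 438.29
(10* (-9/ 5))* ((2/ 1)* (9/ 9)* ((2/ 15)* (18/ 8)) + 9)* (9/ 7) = -7776/ 35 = -222.17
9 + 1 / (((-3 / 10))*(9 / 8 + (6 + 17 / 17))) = 335 / 39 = 8.59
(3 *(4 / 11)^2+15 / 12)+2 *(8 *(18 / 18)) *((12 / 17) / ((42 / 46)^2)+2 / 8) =23216071 / 1209516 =19.19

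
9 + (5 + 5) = 19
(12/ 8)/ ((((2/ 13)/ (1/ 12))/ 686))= 4459/ 8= 557.38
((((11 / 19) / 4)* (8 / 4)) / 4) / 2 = 11 / 304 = 0.04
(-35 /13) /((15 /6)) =-1.08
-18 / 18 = -1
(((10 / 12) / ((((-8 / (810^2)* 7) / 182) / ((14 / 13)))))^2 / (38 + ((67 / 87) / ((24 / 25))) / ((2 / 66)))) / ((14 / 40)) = 7282070302500000 / 44873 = 162281779745.06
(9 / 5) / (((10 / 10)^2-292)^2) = 1 / 47045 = 0.00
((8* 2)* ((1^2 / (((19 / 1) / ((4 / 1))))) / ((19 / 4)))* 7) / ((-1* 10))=-896 / 1805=-0.50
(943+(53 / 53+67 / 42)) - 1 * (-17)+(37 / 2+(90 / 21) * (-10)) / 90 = 1212529 / 1260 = 962.32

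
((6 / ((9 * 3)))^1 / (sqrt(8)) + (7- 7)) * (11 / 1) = 11 * sqrt(2) / 18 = 0.86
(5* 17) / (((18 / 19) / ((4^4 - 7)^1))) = 134045 / 6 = 22340.83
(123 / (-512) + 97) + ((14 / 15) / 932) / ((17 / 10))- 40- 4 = 320999063 / 6084096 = 52.76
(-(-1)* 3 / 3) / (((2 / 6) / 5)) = 15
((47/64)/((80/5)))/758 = 0.00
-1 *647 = -647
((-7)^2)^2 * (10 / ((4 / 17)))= 204085 / 2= 102042.50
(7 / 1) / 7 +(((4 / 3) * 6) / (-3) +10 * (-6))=-185 / 3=-61.67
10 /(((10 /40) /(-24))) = -960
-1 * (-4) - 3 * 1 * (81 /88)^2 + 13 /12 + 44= 1081255 /23232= 46.54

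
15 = 15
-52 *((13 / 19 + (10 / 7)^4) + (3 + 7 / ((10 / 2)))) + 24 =-104229236 / 228095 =-456.96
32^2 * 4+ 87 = 4183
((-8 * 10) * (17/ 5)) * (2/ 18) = -30.22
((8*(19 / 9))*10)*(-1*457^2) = -317450480 / 9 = -35272275.56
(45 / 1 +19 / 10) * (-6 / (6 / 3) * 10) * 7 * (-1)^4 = -9849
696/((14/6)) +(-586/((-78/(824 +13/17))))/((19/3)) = 37524583/29393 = 1276.65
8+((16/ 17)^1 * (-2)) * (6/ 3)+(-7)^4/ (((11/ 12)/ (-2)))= -978816/ 187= -5234.31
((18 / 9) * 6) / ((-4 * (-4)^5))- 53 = -53.00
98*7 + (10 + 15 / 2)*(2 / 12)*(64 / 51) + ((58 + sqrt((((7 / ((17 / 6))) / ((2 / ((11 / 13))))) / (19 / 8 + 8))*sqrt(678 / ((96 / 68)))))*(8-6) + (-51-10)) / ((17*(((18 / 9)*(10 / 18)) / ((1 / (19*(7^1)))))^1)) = 18*113^(1 / 4)*17^(3 / 4)*sqrt(249249) / 207367615 + 28068679 / 40698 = 689.68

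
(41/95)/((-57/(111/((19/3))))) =-4551/34295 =-0.13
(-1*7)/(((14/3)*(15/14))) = -7/5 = -1.40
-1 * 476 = -476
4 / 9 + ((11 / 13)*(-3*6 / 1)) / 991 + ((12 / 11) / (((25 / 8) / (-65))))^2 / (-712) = -9179545786 / 31215831075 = -0.29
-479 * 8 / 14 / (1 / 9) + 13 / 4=-68885 / 28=-2460.18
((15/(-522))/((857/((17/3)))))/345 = -17/30867426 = -0.00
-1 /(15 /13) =-13 /15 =-0.87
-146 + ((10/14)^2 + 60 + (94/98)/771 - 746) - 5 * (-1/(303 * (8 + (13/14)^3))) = -76617200285534/92144832171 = -831.49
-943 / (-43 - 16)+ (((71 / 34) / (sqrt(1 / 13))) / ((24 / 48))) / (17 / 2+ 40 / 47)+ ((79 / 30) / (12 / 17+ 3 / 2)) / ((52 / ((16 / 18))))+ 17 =6674 *sqrt(13) / 14943+ 256300724 / 7765875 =34.61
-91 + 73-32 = -50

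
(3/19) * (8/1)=1.26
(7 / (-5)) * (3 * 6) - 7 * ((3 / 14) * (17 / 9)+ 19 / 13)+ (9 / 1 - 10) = -15313 / 390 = -39.26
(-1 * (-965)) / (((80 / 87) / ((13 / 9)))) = 72761 / 48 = 1515.85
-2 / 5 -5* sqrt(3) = -9.06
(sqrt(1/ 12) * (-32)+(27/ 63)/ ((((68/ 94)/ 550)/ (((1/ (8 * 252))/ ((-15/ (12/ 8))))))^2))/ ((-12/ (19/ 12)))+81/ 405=1577987247121/ 7893110292480+19 * sqrt(3)/ 27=1.42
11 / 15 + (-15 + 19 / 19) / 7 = -19 / 15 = -1.27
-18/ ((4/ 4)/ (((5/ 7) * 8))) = -720/ 7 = -102.86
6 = 6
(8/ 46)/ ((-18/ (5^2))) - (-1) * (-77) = -15989/ 207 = -77.24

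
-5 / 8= -0.62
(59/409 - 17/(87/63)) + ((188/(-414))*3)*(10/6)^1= -35445184/2455227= -14.44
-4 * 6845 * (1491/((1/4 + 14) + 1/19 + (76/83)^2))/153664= -190837114635/10876281668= -17.55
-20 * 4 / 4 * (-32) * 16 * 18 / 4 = 46080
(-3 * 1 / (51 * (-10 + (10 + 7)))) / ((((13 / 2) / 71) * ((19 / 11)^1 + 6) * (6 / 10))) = -1562 / 78897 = -0.02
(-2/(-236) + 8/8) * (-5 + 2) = -357/118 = -3.03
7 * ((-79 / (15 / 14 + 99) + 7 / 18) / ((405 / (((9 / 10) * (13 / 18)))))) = -306397 / 68088600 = -0.00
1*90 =90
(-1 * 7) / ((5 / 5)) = -7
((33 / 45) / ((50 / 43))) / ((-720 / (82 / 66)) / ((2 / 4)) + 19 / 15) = -19393 / 35601050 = -0.00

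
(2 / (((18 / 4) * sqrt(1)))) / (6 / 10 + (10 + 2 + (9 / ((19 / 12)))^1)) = 380 / 15633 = 0.02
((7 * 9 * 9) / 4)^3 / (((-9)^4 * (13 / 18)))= 250047 / 416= 601.07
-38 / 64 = -19 / 32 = -0.59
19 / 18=1.06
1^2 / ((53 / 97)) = 97 / 53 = 1.83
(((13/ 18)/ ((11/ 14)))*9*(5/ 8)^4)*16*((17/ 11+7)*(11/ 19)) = 99.92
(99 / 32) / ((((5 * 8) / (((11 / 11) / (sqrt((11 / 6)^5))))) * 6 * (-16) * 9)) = -3 * sqrt(66) / 1239040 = -0.00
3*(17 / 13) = 51 / 13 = 3.92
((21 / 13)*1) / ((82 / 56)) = 588 / 533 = 1.10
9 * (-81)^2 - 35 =59014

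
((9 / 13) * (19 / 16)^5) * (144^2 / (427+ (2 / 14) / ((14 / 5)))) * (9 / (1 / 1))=796038591411 / 1114241024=714.42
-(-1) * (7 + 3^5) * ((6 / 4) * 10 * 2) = 7500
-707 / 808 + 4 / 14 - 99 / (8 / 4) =-2805 / 56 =-50.09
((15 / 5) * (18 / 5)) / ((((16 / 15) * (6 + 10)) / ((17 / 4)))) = 1377 / 512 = 2.69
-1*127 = -127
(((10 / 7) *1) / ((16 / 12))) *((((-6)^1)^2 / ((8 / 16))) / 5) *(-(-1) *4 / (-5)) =-432 / 35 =-12.34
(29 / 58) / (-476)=-1 / 952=-0.00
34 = 34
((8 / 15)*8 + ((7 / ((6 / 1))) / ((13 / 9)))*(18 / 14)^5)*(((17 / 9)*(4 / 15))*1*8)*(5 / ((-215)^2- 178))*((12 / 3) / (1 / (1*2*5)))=14475772544 / 116418465891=0.12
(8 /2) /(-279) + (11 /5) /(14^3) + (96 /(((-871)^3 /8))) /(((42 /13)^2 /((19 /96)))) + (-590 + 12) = -961217289539701 /1662966749080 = -578.01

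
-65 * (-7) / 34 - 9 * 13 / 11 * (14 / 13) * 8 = -29267 / 374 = -78.25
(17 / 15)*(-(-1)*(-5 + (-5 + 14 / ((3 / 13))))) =2584 / 45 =57.42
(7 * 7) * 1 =49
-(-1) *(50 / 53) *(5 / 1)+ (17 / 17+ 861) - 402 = 24630 / 53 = 464.72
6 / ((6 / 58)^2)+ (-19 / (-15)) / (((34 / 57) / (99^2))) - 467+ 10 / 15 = 10662593 / 510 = 20907.05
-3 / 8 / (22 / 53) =-0.90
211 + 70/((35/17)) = 245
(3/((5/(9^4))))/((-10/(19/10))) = -373977/500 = -747.95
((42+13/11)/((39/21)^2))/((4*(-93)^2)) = 23275/64313964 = 0.00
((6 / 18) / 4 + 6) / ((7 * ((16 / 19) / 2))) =1387 / 672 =2.06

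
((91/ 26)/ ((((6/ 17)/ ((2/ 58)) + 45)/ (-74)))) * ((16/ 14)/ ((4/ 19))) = -23902/ 939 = -25.45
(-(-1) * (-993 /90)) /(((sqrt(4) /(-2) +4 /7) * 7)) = 331 /90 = 3.68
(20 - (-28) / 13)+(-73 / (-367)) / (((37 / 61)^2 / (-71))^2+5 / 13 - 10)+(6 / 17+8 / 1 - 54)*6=-178144026218343681857 / 707625012601567424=-251.75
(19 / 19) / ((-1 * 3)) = -1 / 3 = -0.33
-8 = -8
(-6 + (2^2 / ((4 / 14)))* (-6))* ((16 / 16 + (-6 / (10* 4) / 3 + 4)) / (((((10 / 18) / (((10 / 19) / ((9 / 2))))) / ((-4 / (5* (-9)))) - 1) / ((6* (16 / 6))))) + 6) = -567108 / 839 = -675.93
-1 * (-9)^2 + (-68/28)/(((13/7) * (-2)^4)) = -16865/208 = -81.08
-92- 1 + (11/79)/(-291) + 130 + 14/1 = 1172428/22989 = 51.00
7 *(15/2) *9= 945/2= 472.50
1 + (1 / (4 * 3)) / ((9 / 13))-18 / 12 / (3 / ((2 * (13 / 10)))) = -97 / 540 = -0.18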